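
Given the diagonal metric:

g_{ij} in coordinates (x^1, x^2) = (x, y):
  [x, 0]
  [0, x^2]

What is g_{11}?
With x^1 = x, x^2 = y, g_{11} = g_{xx} is the row-1, column-1 entry of the matrix.
g_{11} = x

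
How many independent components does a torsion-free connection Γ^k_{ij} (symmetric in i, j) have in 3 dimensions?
Γ^k_{ij} has n choices for the upper index and n(n+1)/2 independent symmetric lower index pairs.
Total = 3 × 3×4/2 = 3 × 6 = 18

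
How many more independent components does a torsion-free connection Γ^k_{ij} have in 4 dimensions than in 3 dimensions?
Independent components in n dimensions: n × n(n+1)/2 = n^2(n+1)/2.
4D: 4 × 10 = 40
3D: 3 × 6 = 18
Difference = 40 - 18 = 22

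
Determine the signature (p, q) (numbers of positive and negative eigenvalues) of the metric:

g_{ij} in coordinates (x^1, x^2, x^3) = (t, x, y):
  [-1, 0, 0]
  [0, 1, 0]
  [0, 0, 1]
The metric is diagonal, so its eigenvalues are the diagonal entries: -1, 1, 1 (at a generic point, where coordinate-dependent entries are positive).
2 positive, 1 negative.
(2, 1) - Lorentzian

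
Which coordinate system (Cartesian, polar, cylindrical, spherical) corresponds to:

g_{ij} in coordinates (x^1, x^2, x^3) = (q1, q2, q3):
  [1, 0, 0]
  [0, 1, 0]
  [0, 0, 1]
All components are constant and the metric is the identity, i.e. orthonormal rectilinear coordinates.
Cartesian (3D) coordinates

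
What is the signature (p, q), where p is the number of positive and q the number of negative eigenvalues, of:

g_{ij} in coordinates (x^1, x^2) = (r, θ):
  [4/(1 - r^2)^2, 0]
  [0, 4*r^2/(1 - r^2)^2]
The metric is diagonal, so its eigenvalues are the diagonal entries: 4/(1 - r^2)^2, 4*r^2/(1 - r^2)^2 (at a generic point, where coordinate-dependent entries are positive).
2 positive, 0 negative.
(2, 0) - Riemannian (positive definite)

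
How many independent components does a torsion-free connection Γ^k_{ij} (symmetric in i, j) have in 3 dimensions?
Γ^k_{ij} has n choices for the upper index and n(n+1)/2 independent symmetric lower index pairs.
Total = 3 × 3×4/2 = 3 × 6 = 18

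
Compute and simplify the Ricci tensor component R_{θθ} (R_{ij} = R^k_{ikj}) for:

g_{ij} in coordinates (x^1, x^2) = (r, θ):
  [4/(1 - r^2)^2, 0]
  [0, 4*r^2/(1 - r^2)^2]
Non-zero Christoffel symbols (Γ^k_{ij} = Γ^k_{ji}):
Γ^r_{r r} = 2*r/(1 - r^2)
Γ^r_{θ θ} = (r^3 + r)/(r^2 - 1)
Γ^θ_{r θ} = (-r^2 - 1)/(r^3 - r)
R^r_{θ r θ} = ∂_r Γ^r_{θ θ} - ∂_θ Γ^r_{θ r} + Γ^r_{r m} Γ^m_{θ θ} - Γ^r_{θ m} Γ^m_{θ r}
  = ((r^4 - 4*r^2 - 1)/(r^2 - 1)^2) - (0) + (-2*r^2*(r^2 + 1)/(r^2 - 1)^2) - (-(r^2 + 1)^2/(r^2 - 1)^2) = -4*r^2/(r^2 - 1)^2
R^θ_{θ θ θ} = 0 (a repeated index in an antisymmetric pair)
R_{θθ} = R^r_{θ r θ} + R^θ_{θ θ θ} = (-4*r^2/(r^2 - 1)^2) + (0) = -4*r^2/(r^2 - 1)^2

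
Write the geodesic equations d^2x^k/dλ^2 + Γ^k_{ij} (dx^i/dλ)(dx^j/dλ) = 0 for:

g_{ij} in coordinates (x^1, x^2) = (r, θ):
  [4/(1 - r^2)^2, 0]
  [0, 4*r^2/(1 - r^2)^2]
Geodesic equation: d^2x^k/dλ^2 + Γ^k_{ij} (dx^i/dλ)(dx^j/dλ) = 0.
Non-zero Christoffel symbols:
Γ^r_{r r} = 2*r/(1 - r^2)
Γ^r_{θ θ} = (r^3 + r)/(r^2 - 1)
Γ^θ_{r θ} = (-r^2 - 1)/(r^3 - r)
Substituting (the symmetric pair Γ^k_{ij}, Γ^k_{ji} combines into a factor 2):
d^2r/dλ^2 + (2*r/(1 - r^2)) (dr/dλ)^2 + ((r^3 + r)/(r^2 - 1)) (dθ/dλ)^2 = 0
d^2θ/dλ^2 + ((-2*r^2 - 2)/(r^3 - r)) (dr/dλ)(dθ/dλ) = 0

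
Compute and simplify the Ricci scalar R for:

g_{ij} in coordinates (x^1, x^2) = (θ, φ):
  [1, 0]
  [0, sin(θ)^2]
Non-zero Christoffel symbols (Γ^k_{ij} = Γ^k_{ji}):
Γ^θ_{φ φ} = -sin(2*θ)/2
Γ^φ_{θ φ} = 1/tan(θ)
Ricci tensor (R_{ij} = R^k_{ikj}): R_{θθ} = 1, R_{θφ} = 0, R_{φφ} = sin(θ)^2
Inverse metric: g^{θθ} = 1, g^{φφ} = 1/sin(θ)^2
R = g^{ij} R_{ij} = (1)(1) + (1/sin(θ)^2)(sin(θ)^2) = 2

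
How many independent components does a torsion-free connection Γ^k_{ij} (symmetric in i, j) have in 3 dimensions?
Γ^k_{ij} has n choices for the upper index and n(n+1)/2 independent symmetric lower index pairs.
Total = 3 × 3×4/2 = 3 × 6 = 18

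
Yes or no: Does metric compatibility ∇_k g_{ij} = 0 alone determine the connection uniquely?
One also needs vanishing torsion; metric compatibility plus torsion-freeness singles out the Levi-Civita connection.
No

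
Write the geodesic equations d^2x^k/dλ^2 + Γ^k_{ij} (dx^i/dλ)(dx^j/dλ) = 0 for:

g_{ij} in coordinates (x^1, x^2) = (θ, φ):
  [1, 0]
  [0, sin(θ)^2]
Geodesic equation: d^2x^k/dλ^2 + Γ^k_{ij} (dx^i/dλ)(dx^j/dλ) = 0.
Non-zero Christoffel symbols:
Γ^θ_{φ φ} = -sin(2*θ)/2
Γ^φ_{θ φ} = 1/tan(θ)
Substituting (the symmetric pair Γ^k_{ij}, Γ^k_{ji} combines into a factor 2):
d^2θ/dλ^2 - (sin(2*θ)/2) (dφ/dλ)^2 = 0
d^2φ/dλ^2 + (2/tan(θ)) (dθ/dλ)(dφ/dλ) = 0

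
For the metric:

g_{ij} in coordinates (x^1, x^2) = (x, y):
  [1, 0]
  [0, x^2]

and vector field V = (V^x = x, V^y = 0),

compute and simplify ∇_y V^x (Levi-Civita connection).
Non-zero Christoffel symbols:
Γ^x_{y y} = -x
Γ^y_{x y} = 1/x
∇_y V^x = ∂_y V^x + Γ^x_{y j} V^j
  = (0) + (0)(x) + (-x)(0)
  = 0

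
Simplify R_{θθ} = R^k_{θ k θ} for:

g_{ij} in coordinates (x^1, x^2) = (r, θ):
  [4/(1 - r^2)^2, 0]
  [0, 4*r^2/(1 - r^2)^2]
Non-zero Christoffel symbols (Γ^k_{ij} = Γ^k_{ji}):
Γ^r_{r r} = 2*r/(1 - r^2)
Γ^r_{θ θ} = (r^3 + r)/(r^2 - 1)
Γ^θ_{r θ} = (-r^2 - 1)/(r^3 - r)
R^r_{θ r θ} = ∂_r Γ^r_{θ θ} - ∂_θ Γ^r_{θ r} + Γ^r_{r m} Γ^m_{θ θ} - Γ^r_{θ m} Γ^m_{θ r}
  = ((r^4 - 4*r^2 - 1)/(r^2 - 1)^2) - (0) + (-2*r^2*(r^2 + 1)/(r^2 - 1)^2) - (-(r^2 + 1)^2/(r^2 - 1)^2) = -4*r^2/(r^2 - 1)^2
R^θ_{θ θ θ} = 0 (a repeated index in an antisymmetric pair)
R_{θθ} = R^r_{θ r θ} + R^θ_{θ θ θ} = (-4*r^2/(r^2 - 1)^2) + (0) = -4*r^2/(r^2 - 1)^2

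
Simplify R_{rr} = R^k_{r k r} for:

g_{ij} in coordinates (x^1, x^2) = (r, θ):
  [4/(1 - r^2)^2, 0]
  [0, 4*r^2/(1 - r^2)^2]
Non-zero Christoffel symbols (Γ^k_{ij} = Γ^k_{ji}):
Γ^r_{r r} = 2*r/(1 - r^2)
Γ^r_{θ θ} = (r^3 + r)/(r^2 - 1)
Γ^θ_{r θ} = (-r^2 - 1)/(r^3 - r)
R^r_{r r r} = 0 (a repeated index in an antisymmetric pair)
R^θ_{r θ r} = ∂_θ Γ^θ_{r r} - ∂_r Γ^θ_{r θ} + Γ^θ_{θ m} Γ^m_{r r} - Γ^θ_{r m} Γ^m_{r θ}
  = (0) - ((r^4 + 4*r^2 - 1)/(r^3 - r)^2) + (2*(r^2 + 1)/(r^2 - 1)^2) - ((r^2 + 1)^2/(r^3 - r)^2) = -4/(r^2 - 1)^2
R_{rr} = R^r_{r r r} + R^θ_{r θ r} = (0) + (-4/(r^2 - 1)^2) = -4/(r^2 - 1)^2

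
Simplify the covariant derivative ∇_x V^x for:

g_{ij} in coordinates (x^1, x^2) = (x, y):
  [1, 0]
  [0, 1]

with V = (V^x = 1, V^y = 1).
All Christoffel symbols are zero.
∇_x V^x = ∂_x V^x + Γ^x_{x j} V^j
  = (0) + (0)(1) + (0)(1)
  = 0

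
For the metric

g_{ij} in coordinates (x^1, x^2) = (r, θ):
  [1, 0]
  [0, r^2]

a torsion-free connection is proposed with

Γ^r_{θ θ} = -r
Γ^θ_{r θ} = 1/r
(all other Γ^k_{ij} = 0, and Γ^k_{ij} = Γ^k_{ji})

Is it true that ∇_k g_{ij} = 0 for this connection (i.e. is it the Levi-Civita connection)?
Using ∇_k g_{ij} = ∂_k g_{ij} - Γ^m_{ki} g_{mj} - Γ^m_{kj} g_{im}:
e.g. ∇_r g_{θθ} = (2*r) - (r) - (r) = 0
Every component ∇_k g_{ij} vanishes: the connection is metric compatible.
Yes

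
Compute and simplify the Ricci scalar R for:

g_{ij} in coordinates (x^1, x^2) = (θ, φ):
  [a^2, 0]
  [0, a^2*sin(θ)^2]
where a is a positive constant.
Non-zero Christoffel symbols (Γ^k_{ij} = Γ^k_{ji}):
Γ^θ_{φ φ} = -sin(2*θ)/2
Γ^φ_{θ φ} = 1/tan(θ)
Ricci tensor (R_{ij} = R^k_{ikj}): R_{θθ} = 1, R_{θφ} = 0, R_{φφ} = sin(θ)^2
Inverse metric: g^{θθ} = 1/a^2, g^{φφ} = 1/(a^2*sin(θ)^2)
R = g^{ij} R_{ij} = (1/a^2)(1) + (1/(a^2*sin(θ)^2))(sin(θ)^2) = 2/a^2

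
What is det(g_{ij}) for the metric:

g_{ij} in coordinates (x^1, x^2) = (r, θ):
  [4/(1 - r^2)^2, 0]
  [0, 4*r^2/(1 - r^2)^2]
For a 2×2 metric: det(g) = g_{11}·g_{22} - g_{12}·g_{21}
= (4/(1 - r^2)^2)·(4*r^2/(1 - r^2)^2) - (0)·(0)
= 16*r^2/(1 - r^2)^4 - 0
det(g) = 16*r^2/(1 - r^2)^4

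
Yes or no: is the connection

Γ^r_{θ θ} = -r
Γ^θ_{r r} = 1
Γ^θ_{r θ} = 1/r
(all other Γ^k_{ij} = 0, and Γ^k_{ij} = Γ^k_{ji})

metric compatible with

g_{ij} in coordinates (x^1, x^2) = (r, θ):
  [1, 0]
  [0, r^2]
Using ∇_k g_{ij} = ∂_k g_{ij} - Γ^m_{ki} g_{mj} - Γ^m_{kj} g_{im}:
∇_r g_{rθ} = (0) - (r^2) - (0) = -r^2 ≠ 0
So the connection is not metric compatible (it is not the Levi-Civita connection).
No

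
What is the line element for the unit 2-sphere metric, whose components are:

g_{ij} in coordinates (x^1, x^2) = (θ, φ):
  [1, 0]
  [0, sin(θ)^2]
ds^2 = g_{ij} dx^i dx^j; only the non-zero components contribute.
ds^2 = dθ^2 + sin(θ)^2 dφ^2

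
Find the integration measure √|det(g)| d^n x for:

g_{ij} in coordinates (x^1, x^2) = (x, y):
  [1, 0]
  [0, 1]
det(g) = 1
√|det(g)| = 1
Volume element: dV = 1 dx dy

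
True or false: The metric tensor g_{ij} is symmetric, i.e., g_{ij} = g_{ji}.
By definition the metric is a symmetric bilinear form, g_{ij} = g_{ji}.
True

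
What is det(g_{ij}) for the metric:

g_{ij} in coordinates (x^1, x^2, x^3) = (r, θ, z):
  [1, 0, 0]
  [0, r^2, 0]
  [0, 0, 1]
Diagonal metric: det(g) = g_{11}·g_{22}·g_{33}
= (1)·(r^2)·(1)
det(g) = r^2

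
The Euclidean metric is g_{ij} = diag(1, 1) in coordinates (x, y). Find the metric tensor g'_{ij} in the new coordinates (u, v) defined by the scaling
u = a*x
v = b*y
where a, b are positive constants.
Invert the transformation: x = u/a, y = v/b
g'_{ij} = (∂x^k/∂x'^i)(∂x^l/∂x'^j) g_{kl}; with g_{kl} = δ_{kl} this is Σ_k (∂x^k/∂x'^i)(∂x^k/∂x'^j).
Jacobian: ∂x/∂u = 1/a, ∂x/∂v = 0, ∂y/∂u = 0, ∂y/∂v = 1/b
g'_{uu} = (1/a)(1/a) + (0)(0) = 1/a^2
g'_{uv} = (1/a)(0) + (0)(1/b) = 0
g'_{vv} = (0)(0) + (1/b)(1/b) = 1/b^2
g'_{ij} = diag(1/a^2, 1/b^2)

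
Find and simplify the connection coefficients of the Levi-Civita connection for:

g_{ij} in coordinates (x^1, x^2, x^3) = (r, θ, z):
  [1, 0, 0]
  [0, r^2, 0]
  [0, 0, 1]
Using Γ^k_{ij} = (1/2) g^{km} (∂_i g_{mj} + ∂_j g_{mi} - ∂_m g_{ij}); the metric is diagonal, so only the m = k term contributes.
Non-zero symbols (using the symmetry Γ^k_{ij} = Γ^k_{ji}):
Γ^r_{θ θ} = (1/2) g^{rr} (∂_θ g_{rθ} + ∂_θ g_{rθ} - ∂_r g_{θθ}) = (1/2)(1)((0) + (0) - (2*r)) = -r
Γ^θ_{r θ} = (1/2) g^{θθ} (∂_r g_{θθ} + ∂_θ g_{θr} - ∂_θ g_{rθ}) = (1/2)(1/r^2)((2*r) + (0) - (0)) = 1/r
All other Christoffel symbols are zero.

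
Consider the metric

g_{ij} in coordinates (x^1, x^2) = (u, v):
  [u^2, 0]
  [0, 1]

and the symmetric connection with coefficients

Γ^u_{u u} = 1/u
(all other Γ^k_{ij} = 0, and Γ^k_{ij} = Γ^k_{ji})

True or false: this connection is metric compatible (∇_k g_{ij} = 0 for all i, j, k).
Using ∇_k g_{ij} = ∂_k g_{ij} - Γ^m_{ki} g_{mj} - Γ^m_{kj} g_{im}:
e.g. ∇_u g_{uu} = (2*u) - (u) - (u) = 0
Every component ∇_k g_{ij} vanishes: the connection is metric compatible.
True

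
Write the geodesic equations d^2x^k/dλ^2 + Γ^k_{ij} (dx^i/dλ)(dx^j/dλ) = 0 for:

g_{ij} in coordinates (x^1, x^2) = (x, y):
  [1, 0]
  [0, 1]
Geodesic equation: d^2x^k/dλ^2 + Γ^k_{ij} (dx^i/dλ)(dx^j/dλ) = 0.
All Christoffel symbols vanish, so the geodesics are straight lines:
d^2x/dλ^2 = 0
d^2y/dλ^2 = 0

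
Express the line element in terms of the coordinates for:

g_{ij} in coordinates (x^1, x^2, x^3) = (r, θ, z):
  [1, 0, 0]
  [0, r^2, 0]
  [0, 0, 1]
ds^2 = g_{ij} dx^i dx^j; only the non-zero components contribute.
ds^2 = dr^2 + r^2 dθ^2 + dz^2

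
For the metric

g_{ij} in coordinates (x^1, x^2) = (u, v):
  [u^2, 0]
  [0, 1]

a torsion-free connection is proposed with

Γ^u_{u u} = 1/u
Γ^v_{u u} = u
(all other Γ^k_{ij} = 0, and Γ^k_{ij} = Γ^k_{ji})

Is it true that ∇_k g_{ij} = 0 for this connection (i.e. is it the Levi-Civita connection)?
Using ∇_k g_{ij} = ∂_k g_{ij} - Γ^m_{ki} g_{mj} - Γ^m_{kj} g_{im}:
∇_u g_{uv} = (0) - (u) - (0) = -u ≠ 0
So the connection is not metric compatible (it is not the Levi-Civita connection).
No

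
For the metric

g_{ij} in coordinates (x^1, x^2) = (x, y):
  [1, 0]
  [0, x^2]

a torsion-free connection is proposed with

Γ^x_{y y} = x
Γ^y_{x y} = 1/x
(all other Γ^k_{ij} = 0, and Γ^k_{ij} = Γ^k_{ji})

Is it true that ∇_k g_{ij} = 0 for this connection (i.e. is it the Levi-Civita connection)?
Using ∇_k g_{ij} = ∂_k g_{ij} - Γ^m_{ki} g_{mj} - Γ^m_{kj} g_{im}:
∇_y g_{xy} = (0) - (x) - (x) = -2*x ≠ 0
So the connection is not metric compatible (it is not the Levi-Civita connection).
No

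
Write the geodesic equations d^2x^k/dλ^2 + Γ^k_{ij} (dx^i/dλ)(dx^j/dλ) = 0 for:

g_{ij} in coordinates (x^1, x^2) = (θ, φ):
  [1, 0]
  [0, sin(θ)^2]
Geodesic equation: d^2x^k/dλ^2 + Γ^k_{ij} (dx^i/dλ)(dx^j/dλ) = 0.
Non-zero Christoffel symbols:
Γ^θ_{φ φ} = -sin(2*θ)/2
Γ^φ_{θ φ} = 1/tan(θ)
Substituting (the symmetric pair Γ^k_{ij}, Γ^k_{ji} combines into a factor 2):
d^2θ/dλ^2 - (sin(2*θ)/2) (dφ/dλ)^2 = 0
d^2φ/dλ^2 + (2/tan(θ)) (dθ/dλ)(dφ/dλ) = 0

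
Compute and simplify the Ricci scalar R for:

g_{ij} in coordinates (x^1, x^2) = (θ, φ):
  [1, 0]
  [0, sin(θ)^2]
Non-zero Christoffel symbols (Γ^k_{ij} = Γ^k_{ji}):
Γ^θ_{φ φ} = -sin(2*θ)/2
Γ^φ_{θ φ} = 1/tan(θ)
Ricci tensor (R_{ij} = R^k_{ikj}): R_{θθ} = 1, R_{θφ} = 0, R_{φφ} = sin(θ)^2
Inverse metric: g^{θθ} = 1, g^{φφ} = 1/sin(θ)^2
R = g^{ij} R_{ij} = (1)(1) + (1/sin(θ)^2)(sin(θ)^2) = 2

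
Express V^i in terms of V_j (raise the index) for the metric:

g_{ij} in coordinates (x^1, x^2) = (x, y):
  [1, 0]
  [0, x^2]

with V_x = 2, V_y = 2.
Inverse metric (diagonal): g^{xx} = 1, g^{yy} = 1/x^2
V^i = g^{ij} V_j:
V^x = (1)(2) + (0)(2) = 2
V^y = (0)(2) + (1/x^2)(2) = 2/x^2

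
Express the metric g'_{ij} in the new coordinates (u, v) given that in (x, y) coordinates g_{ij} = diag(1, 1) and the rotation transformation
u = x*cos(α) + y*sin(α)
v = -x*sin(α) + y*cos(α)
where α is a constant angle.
Invert the transformation: x = u*cos(α) - v*sin(α), y = u*sin(α) + v*cos(α)
g'_{ij} = (∂x^k/∂x'^i)(∂x^l/∂x'^j) g_{kl}; with g_{kl} = δ_{kl} this is Σ_k (∂x^k/∂x'^i)(∂x^k/∂x'^j).
Jacobian: ∂x/∂u = cos(α), ∂x/∂v = -sin(α), ∂y/∂u = sin(α), ∂y/∂v = cos(α)
g'_{uu} = (cos(α))(cos(α)) + (sin(α))(sin(α)) = 1
g'_{uv} = (cos(α))(-sin(α)) + (sin(α))(cos(α)) = 0
g'_{vv} = (-sin(α))(-sin(α)) + (cos(α))(cos(α)) = 1
g'_{ij} = diag(1, 1)
The Euclidean metric is invariant under rotations.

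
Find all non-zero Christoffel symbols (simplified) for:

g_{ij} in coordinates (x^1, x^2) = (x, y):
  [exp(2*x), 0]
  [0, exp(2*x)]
Using Γ^k_{ij} = (1/2) g^{km} (∂_i g_{mj} + ∂_j g_{mi} - ∂_m g_{ij}); the metric is diagonal, so only the m = k term contributes.
Non-zero symbols (using the symmetry Γ^k_{ij} = Γ^k_{ji}):
Γ^x_{x x} = (1/2) g^{xx} (∂_x g_{xx} + ∂_x g_{xx} - ∂_x g_{xx}) = (1/2)(exp(-2*x))((2*exp(2*x)) + (2*exp(2*x)) - (2*exp(2*x))) = 1
Γ^x_{y y} = (1/2) g^{xx} (∂_y g_{xy} + ∂_y g_{xy} - ∂_x g_{yy}) = (1/2)(exp(-2*x))((0) + (0) - (2*exp(2*x))) = -1
Γ^y_{x y} = (1/2) g^{yy} (∂_x g_{yy} + ∂_y g_{yx} - ∂_y g_{xy}) = (1/2)(exp(-2*x))((2*exp(2*x)) + (0) - (0)) = 1
All other Christoffel symbols are zero.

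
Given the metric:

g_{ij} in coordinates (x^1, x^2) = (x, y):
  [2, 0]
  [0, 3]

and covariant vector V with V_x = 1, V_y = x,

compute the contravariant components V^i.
Inverse metric (diagonal): g^{xx} = 1/2, g^{yy} = 1/3
V^i = g^{ij} V_j:
V^x = (1/2)(1) + (0)(x) = 1/2
V^y = (0)(1) + (1/3)(x) = x/3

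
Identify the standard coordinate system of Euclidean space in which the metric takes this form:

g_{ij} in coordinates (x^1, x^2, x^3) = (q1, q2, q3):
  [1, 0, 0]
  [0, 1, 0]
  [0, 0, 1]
All components are constant and the metric is the identity, i.e. orthonormal rectilinear coordinates.
Cartesian (3D) coordinates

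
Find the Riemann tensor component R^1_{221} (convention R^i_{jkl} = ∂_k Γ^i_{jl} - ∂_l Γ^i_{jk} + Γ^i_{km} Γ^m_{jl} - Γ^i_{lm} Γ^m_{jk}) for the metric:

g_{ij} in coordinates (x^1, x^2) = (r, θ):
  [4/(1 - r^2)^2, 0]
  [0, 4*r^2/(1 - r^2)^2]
Non-zero Christoffel symbols (Γ^k_{ij} = Γ^k_{ji}):
Γ^r_{r r} = 2*r/(1 - r^2)
Γ^r_{θ θ} = (r^3 + r)/(r^2 - 1)
Γ^θ_{r θ} = (-r^2 - 1)/(r^3 - r)
R^r_{θ θ r} = ∂_θ Γ^r_{θ r} - ∂_r Γ^r_{θ θ} + Γ^r_{θ m} Γ^m_{θ r} - Γ^r_{r m} Γ^m_{θ θ}
  = (0) - ((r^4 - 4*r^2 - 1)/(r^2 - 1)^2) + (-(r^2 + 1)^2/(r^2 - 1)^2) - (-2*r^2*(r^2 + 1)/(r^2 - 1)^2) = 4*r^2/(r^2 - 1)^2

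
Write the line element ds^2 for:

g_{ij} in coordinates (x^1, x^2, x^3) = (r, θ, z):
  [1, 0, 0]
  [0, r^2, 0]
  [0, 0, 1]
ds^2 = g_{ij} dx^i dx^j; only the non-zero components contribute.
ds^2 = dr^2 + r^2 dθ^2 + dz^2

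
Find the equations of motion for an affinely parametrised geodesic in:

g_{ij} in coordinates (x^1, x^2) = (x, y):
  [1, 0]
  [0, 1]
Geodesic equation: d^2x^k/dλ^2 + Γ^k_{ij} (dx^i/dλ)(dx^j/dλ) = 0.
All Christoffel symbols vanish, so the geodesics are straight lines:
d^2x/dλ^2 = 0
d^2y/dλ^2 = 0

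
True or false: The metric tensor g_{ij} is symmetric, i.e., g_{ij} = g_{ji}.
By definition the metric is a symmetric bilinear form, g_{ij} = g_{ji}.
True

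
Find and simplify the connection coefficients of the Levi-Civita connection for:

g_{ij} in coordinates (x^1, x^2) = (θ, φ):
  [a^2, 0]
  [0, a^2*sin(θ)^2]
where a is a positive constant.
Using Γ^k_{ij} = (1/2) g^{km} (∂_i g_{mj} + ∂_j g_{mi} - ∂_m g_{ij}); the metric is diagonal, so only the m = k term contributes.
Non-zero symbols (using the symmetry Γ^k_{ij} = Γ^k_{ji}):
Γ^θ_{φ φ} = (1/2) g^{θθ} (∂_φ g_{θφ} + ∂_φ g_{θφ} - ∂_θ g_{φφ}) = (1/2)(1/a^2)((0) + (0) - (a^2*sin(2*θ))) = -sin(2*θ)/2
Γ^φ_{θ φ} = (1/2) g^{φφ} (∂_θ g_{φφ} + ∂_φ g_{φθ} - ∂_φ g_{θφ}) = (1/2)(1/(a^2*sin(θ)^2))((a^2*sin(2*θ)) + (0) - (0)) = 1/tan(θ)
All other Christoffel symbols are zero.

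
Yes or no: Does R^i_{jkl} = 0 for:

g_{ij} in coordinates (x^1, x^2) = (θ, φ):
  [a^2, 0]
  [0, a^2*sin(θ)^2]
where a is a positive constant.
Non-zero Christoffel symbols:
Γ^θ_{φ φ} = -sin(2*θ)/2
Γ^φ_{θ φ} = 1/tan(θ)
Ricci tensor: R_{θθ} = 1, R_{θφ} = 0, R_{φφ} = sin(θ)^2
The Ricci tensor is non-zero, so the Riemann tensor is non-zero: not flat.
No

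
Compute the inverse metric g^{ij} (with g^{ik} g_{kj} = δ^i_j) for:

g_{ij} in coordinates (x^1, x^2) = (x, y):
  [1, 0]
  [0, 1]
The metric is diagonal, so g^{ij} is diagonal with entries 1/g_{ii}: diag(1, 1).
g^{ij}:
  [1, 0]
  [0, 1]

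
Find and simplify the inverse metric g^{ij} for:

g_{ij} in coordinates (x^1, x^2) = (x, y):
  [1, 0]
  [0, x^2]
The metric is diagonal, so g^{ij} is diagonal with entries 1/g_{ii}: diag(1, 1/(x^2)).
g^{ij}:
  [1, 0]
  [0, 1/x^2]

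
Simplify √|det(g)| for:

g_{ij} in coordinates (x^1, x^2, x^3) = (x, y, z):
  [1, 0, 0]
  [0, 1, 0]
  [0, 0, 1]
det(g) = 1
√|det(g)| = 1
Volume element: dV = 1 dx dy dz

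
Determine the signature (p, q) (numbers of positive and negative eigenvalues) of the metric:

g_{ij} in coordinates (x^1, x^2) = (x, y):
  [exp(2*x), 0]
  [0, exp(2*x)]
The metric is diagonal, so its eigenvalues are the diagonal entries: exp(2*x), exp(2*x) (at a generic point, where coordinate-dependent entries are positive).
2 positive, 0 negative.
(2, 0) - Riemannian (positive definite)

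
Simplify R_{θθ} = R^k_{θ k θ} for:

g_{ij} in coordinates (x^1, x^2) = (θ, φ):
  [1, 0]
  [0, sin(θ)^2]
Non-zero Christoffel symbols (Γ^k_{ij} = Γ^k_{ji}):
Γ^θ_{φ φ} = -sin(2*θ)/2
Γ^φ_{θ φ} = 1/tan(θ)
R^θ_{θ θ θ} = 0 (a repeated index in an antisymmetric pair)
R^φ_{θ φ θ} = ∂_φ Γ^φ_{θ θ} - ∂_θ Γ^φ_{θ φ} + Γ^φ_{φ m} Γ^m_{θ θ} - Γ^φ_{θ m} Γ^m_{θ φ}
  = (0) - (-1/sin(θ)^2) + (0) - (1/tan(θ)^2) = 1
R_{θθ} = R^θ_{θ θ θ} + R^φ_{θ φ θ} = (0) + (1) = 1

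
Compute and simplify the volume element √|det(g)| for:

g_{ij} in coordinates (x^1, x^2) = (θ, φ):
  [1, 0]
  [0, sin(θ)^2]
det(g) = sin(θ)^2
√|det(g)| = sin(θ) (taking 0 < θ < π so that |sin(θ)| = sin(θ))
Volume element: dV = sin(θ) dθ dφ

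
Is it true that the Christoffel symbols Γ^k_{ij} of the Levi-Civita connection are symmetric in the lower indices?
The Levi-Civita connection is torsion-free, which is exactly Γ^k_{ij} = Γ^k_{ji}.
Yes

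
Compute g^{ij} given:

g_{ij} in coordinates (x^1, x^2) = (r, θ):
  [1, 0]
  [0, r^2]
The metric is diagonal, so g^{ij} is diagonal with entries 1/g_{ii}: diag(1, 1/(r^2)).
g^{ij}:
  [1, 0]
  [0, 1/r^2]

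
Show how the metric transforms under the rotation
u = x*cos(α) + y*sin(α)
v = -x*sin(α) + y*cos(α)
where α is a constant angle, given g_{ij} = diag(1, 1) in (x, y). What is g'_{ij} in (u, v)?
Invert the transformation: x = u*cos(α) - v*sin(α), y = u*sin(α) + v*cos(α)
g'_{ij} = (∂x^k/∂x'^i)(∂x^l/∂x'^j) g_{kl}; with g_{kl} = δ_{kl} this is Σ_k (∂x^k/∂x'^i)(∂x^k/∂x'^j).
Jacobian: ∂x/∂u = cos(α), ∂x/∂v = -sin(α), ∂y/∂u = sin(α), ∂y/∂v = cos(α)
g'_{uu} = (cos(α))(cos(α)) + (sin(α))(sin(α)) = 1
g'_{uv} = (cos(α))(-sin(α)) + (sin(α))(cos(α)) = 0
g'_{vv} = (-sin(α))(-sin(α)) + (cos(α))(cos(α)) = 1
g'_{ij} = diag(1, 1)
The Euclidean metric is invariant under rotations.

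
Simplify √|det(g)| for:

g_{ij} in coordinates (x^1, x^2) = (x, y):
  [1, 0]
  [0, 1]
det(g) = 1
√|det(g)| = 1
Volume element: dV = 1 dx dy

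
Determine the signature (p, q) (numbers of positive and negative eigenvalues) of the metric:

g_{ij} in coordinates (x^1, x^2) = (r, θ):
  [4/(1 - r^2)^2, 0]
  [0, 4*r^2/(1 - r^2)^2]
The metric is diagonal, so its eigenvalues are the diagonal entries: 4/(1 - r^2)^2, 4*r^2/(1 - r^2)^2 (at a generic point, where coordinate-dependent entries are positive).
2 positive, 0 negative.
(2, 0) - Riemannian (positive definite)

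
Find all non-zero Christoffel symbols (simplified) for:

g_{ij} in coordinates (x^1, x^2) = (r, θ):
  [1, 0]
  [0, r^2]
Using Γ^k_{ij} = (1/2) g^{km} (∂_i g_{mj} + ∂_j g_{mi} - ∂_m g_{ij}); the metric is diagonal, so only the m = k term contributes.
Non-zero symbols (using the symmetry Γ^k_{ij} = Γ^k_{ji}):
Γ^r_{θ θ} = (1/2) g^{rr} (∂_θ g_{rθ} + ∂_θ g_{rθ} - ∂_r g_{θθ}) = (1/2)(1)((0) + (0) - (2*r)) = -r
Γ^θ_{r θ} = (1/2) g^{θθ} (∂_r g_{θθ} + ∂_θ g_{θr} - ∂_θ g_{rθ}) = (1/2)(1/r^2)((2*r) + (0) - (0)) = 1/r
All other Christoffel symbols are zero.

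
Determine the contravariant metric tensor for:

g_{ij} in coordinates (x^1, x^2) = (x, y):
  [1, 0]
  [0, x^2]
The metric is diagonal, so g^{ij} is diagonal with entries 1/g_{ii}: diag(1, 1/(x^2)).
g^{ij}:
  [1, 0]
  [0, 1/x^2]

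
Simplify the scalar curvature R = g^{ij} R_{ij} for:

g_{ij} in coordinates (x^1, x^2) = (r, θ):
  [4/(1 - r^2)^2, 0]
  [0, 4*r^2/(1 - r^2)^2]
Non-zero Christoffel symbols (Γ^k_{ij} = Γ^k_{ji}):
Γ^r_{r r} = 2*r/(1 - r^2)
Γ^r_{θ θ} = (r^3 + r)/(r^2 - 1)
Γ^θ_{r θ} = (-r^2 - 1)/(r^3 - r)
Ricci tensor (R_{ij} = R^k_{ikj}): R_{rr} = -4/(r^2 - 1)^2, R_{rθ} = 0, R_{θθ} = -4*r^2/(r^2 - 1)^2
Inverse metric: g^{rr} = (1 - r^2)^2/4, g^{θθ} = (1 - r^2)^2/(4*r^2)
R = g^{ij} R_{ij} = ((1 - r^2)^2/4)(-4/(r^2 - 1)^2) + ((1 - r^2)^2/(4*r^2))(-4*r^2/(r^2 - 1)^2) = -2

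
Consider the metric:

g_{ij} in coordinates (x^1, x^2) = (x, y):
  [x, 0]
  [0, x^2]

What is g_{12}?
With x^1 = x, x^2 = y, g_{12} = g_{xy} is the row-1, column-2 entry of the matrix.
g_{12} = 0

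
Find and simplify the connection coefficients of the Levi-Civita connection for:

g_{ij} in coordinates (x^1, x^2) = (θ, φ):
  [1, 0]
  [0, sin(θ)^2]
Using Γ^k_{ij} = (1/2) g^{km} (∂_i g_{mj} + ∂_j g_{mi} - ∂_m g_{ij}); the metric is diagonal, so only the m = k term contributes.
Non-zero symbols (using the symmetry Γ^k_{ij} = Γ^k_{ji}):
Γ^θ_{φ φ} = (1/2) g^{θθ} (∂_φ g_{θφ} + ∂_φ g_{θφ} - ∂_θ g_{φφ}) = (1/2)(1)((0) + (0) - (sin(2*θ))) = -sin(2*θ)/2
Γ^φ_{θ φ} = (1/2) g^{φφ} (∂_θ g_{φφ} + ∂_φ g_{φθ} - ∂_φ g_{θφ}) = (1/2)(1/sin(θ)^2)((sin(2*θ)) + (0) - (0)) = 1/tan(θ)
All other Christoffel symbols are zero.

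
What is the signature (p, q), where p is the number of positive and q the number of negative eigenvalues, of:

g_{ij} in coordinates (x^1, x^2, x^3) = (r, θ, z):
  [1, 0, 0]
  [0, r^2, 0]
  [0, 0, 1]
The metric is diagonal, so its eigenvalues are the diagonal entries: 1, r^2, 1 (at a generic point, where coordinate-dependent entries are positive).
3 positive, 0 negative.
(3, 0) - Riemannian (positive definite)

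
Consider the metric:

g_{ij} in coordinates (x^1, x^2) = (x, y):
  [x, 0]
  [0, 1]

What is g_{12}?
With x^1 = x, x^2 = y, g_{12} = g_{xy} is the row-1, column-2 entry of the matrix.
g_{12} = 0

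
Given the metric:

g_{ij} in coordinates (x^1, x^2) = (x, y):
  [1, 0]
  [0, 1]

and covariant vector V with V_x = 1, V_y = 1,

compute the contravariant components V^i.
Inverse metric (diagonal): g^{xx} = 1, g^{yy} = 1
V^i = g^{ij} V_j:
V^x = (1)(1) + (0)(1) = 1
V^y = (0)(1) + (1)(1) = 1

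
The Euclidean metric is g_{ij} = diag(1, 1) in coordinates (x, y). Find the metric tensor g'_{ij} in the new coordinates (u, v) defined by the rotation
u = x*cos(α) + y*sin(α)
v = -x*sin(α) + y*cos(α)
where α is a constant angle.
Invert the transformation: x = u*cos(α) - v*sin(α), y = u*sin(α) + v*cos(α)
g'_{ij} = (∂x^k/∂x'^i)(∂x^l/∂x'^j) g_{kl}; with g_{kl} = δ_{kl} this is Σ_k (∂x^k/∂x'^i)(∂x^k/∂x'^j).
Jacobian: ∂x/∂u = cos(α), ∂x/∂v = -sin(α), ∂y/∂u = sin(α), ∂y/∂v = cos(α)
g'_{uu} = (cos(α))(cos(α)) + (sin(α))(sin(α)) = 1
g'_{uv} = (cos(α))(-sin(α)) + (sin(α))(cos(α)) = 0
g'_{vv} = (-sin(α))(-sin(α)) + (cos(α))(cos(α)) = 1
g'_{ij} = diag(1, 1)
The Euclidean metric is invariant under rotations.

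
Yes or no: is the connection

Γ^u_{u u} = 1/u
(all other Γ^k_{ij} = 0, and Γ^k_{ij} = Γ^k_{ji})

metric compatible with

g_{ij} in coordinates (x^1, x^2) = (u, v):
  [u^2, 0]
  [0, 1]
Using ∇_k g_{ij} = ∂_k g_{ij} - Γ^m_{ki} g_{mj} - Γ^m_{kj} g_{im}:
e.g. ∇_u g_{uu} = (2*u) - (u) - (u) = 0
Every component ∇_k g_{ij} vanishes: the connection is metric compatible.
Yes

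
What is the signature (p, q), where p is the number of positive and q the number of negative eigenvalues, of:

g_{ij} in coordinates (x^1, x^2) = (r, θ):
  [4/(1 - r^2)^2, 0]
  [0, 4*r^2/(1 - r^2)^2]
The metric is diagonal, so its eigenvalues are the diagonal entries: 4/(1 - r^2)^2, 4*r^2/(1 - r^2)^2 (at a generic point, where coordinate-dependent entries are positive).
2 positive, 0 negative.
(2, 0) - Riemannian (positive definite)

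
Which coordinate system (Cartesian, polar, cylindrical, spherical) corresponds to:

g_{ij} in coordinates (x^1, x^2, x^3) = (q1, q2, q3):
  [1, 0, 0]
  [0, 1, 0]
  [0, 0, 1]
All components are constant and the metric is the identity, i.e. orthonormal rectilinear coordinates.
Cartesian (3D) coordinates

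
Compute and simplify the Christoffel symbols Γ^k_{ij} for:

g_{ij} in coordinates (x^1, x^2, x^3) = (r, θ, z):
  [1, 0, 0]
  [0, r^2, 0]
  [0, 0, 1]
Using Γ^k_{ij} = (1/2) g^{km} (∂_i g_{mj} + ∂_j g_{mi} - ∂_m g_{ij}); the metric is diagonal, so only the m = k term contributes.
Non-zero symbols (using the symmetry Γ^k_{ij} = Γ^k_{ji}):
Γ^r_{θ θ} = (1/2) g^{rr} (∂_θ g_{rθ} + ∂_θ g_{rθ} - ∂_r g_{θθ}) = (1/2)(1)((0) + (0) - (2*r)) = -r
Γ^θ_{r θ} = (1/2) g^{θθ} (∂_r g_{θθ} + ∂_θ g_{θr} - ∂_θ g_{rθ}) = (1/2)(1/r^2)((2*r) + (0) - (0)) = 1/r
All other Christoffel symbols are zero.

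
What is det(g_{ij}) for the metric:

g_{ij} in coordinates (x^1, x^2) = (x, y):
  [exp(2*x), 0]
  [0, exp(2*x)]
For a 2×2 metric: det(g) = g_{11}·g_{22} - g_{12}·g_{21}
= (exp(2*x))·(exp(2*x)) - (0)·(0)
= exp(4*x) - 0
det(g) = exp(4*x)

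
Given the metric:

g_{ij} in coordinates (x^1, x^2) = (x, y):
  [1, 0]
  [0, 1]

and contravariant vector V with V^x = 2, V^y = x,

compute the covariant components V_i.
V_i = g_{ij} V^j:
V_x = (1)(2) + (0)(x) = 2
V_y = (0)(2) + (1)(x) = x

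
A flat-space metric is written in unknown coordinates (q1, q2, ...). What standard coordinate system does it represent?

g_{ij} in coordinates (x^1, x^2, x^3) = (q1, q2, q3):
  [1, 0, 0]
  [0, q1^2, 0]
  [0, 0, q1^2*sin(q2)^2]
The line element ds^2 = dq1^2 + q1^2 dq2^2 + q1^2 sin(q2)^2 dq3^2 is dr^2 + r^2 dθ^2 + r^2 sin(θ)^2 dφ^2 with q1 = r, q2 = θ, q3 = φ.
spherical coordinates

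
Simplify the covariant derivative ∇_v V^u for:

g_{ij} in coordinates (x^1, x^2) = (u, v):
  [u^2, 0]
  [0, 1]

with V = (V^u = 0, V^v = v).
Non-zero Christoffel symbols:
Γ^u_{u u} = 1/u
∇_v V^u = ∂_v V^u + Γ^u_{v j} V^j
  = (0) + (0)(0) + (0)(v)
  = 0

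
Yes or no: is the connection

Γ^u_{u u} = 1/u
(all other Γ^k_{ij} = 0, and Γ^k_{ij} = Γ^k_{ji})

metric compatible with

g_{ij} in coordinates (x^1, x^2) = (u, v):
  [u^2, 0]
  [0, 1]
Using ∇_k g_{ij} = ∂_k g_{ij} - Γ^m_{ki} g_{mj} - Γ^m_{kj} g_{im}:
e.g. ∇_u g_{uu} = (2*u) - (u) - (u) = 0
Every component ∇_k g_{ij} vanishes: the connection is metric compatible.
Yes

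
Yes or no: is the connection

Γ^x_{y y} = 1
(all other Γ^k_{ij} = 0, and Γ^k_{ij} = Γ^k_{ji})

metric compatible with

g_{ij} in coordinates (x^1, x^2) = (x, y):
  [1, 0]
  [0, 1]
Using ∇_k g_{ij} = ∂_k g_{ij} - Γ^m_{ki} g_{mj} - Γ^m_{kj} g_{im}:
∇_y g_{xy} = (0) - (0) - (1) = -1 ≠ 0
So the connection is not metric compatible (it is not the Levi-Civita connection).
No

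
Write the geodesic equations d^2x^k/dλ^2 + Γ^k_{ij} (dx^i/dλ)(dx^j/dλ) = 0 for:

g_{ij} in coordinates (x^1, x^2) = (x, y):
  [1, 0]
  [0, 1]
Geodesic equation: d^2x^k/dλ^2 + Γ^k_{ij} (dx^i/dλ)(dx^j/dλ) = 0.
All Christoffel symbols vanish, so the geodesics are straight lines:
d^2x/dλ^2 = 0
d^2y/dλ^2 = 0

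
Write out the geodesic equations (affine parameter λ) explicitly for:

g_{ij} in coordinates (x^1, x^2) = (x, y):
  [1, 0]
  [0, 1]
Geodesic equation: d^2x^k/dλ^2 + Γ^k_{ij} (dx^i/dλ)(dx^j/dλ) = 0.
All Christoffel symbols vanish, so the geodesics are straight lines:
d^2x/dλ^2 = 0
d^2y/dλ^2 = 0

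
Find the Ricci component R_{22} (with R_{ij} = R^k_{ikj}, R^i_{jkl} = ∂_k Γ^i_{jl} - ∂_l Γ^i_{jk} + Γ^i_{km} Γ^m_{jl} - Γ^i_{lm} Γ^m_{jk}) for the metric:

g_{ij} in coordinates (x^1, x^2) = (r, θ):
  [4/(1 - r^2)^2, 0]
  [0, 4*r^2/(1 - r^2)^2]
Non-zero Christoffel symbols (Γ^k_{ij} = Γ^k_{ji}):
Γ^r_{r r} = 2*r/(1 - r^2)
Γ^r_{θ θ} = (r^3 + r)/(r^2 - 1)
Γ^θ_{r θ} = (-r^2 - 1)/(r^3 - r)
R^r_{θ r θ} = ∂_r Γ^r_{θ θ} - ∂_θ Γ^r_{θ r} + Γ^r_{r m} Γ^m_{θ θ} - Γ^r_{θ m} Γ^m_{θ r}
  = ((r^4 - 4*r^2 - 1)/(r^2 - 1)^2) - (0) + (-2*r^2*(r^2 + 1)/(r^2 - 1)^2) - (-(r^2 + 1)^2/(r^2 - 1)^2) = -4*r^2/(r^2 - 1)^2
R^θ_{θ θ θ} = 0 (a repeated index in an antisymmetric pair)
R_{θθ} = R^r_{θ r θ} + R^θ_{θ θ θ} = (-4*r^2/(r^2 - 1)^2) + (0) = -4*r^2/(r^2 - 1)^2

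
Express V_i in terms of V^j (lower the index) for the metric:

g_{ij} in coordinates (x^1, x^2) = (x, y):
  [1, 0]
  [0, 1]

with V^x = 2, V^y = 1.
V_i = g_{ij} V^j:
V_x = (1)(2) + (0)(1) = 2
V_y = (0)(2) + (1)(1) = 1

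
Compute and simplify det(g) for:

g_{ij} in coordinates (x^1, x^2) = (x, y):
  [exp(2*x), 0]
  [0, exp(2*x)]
For a 2×2 metric: det(g) = g_{11}·g_{22} - g_{12}·g_{21}
= (exp(2*x))·(exp(2*x)) - (0)·(0)
= exp(4*x) - 0
det(g) = exp(4*x)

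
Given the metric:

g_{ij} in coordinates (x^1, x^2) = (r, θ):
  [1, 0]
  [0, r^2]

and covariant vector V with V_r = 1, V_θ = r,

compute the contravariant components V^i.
Inverse metric (diagonal): g^{rr} = 1, g^{θθ} = 1/r^2
V^i = g^{ij} V_j:
V^r = (1)(1) + (0)(r) = 1
V^θ = (0)(1) + (1/r^2)(r) = 1/r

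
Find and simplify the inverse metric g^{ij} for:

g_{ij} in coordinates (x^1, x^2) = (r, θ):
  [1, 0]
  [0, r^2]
The metric is diagonal, so g^{ij} is diagonal with entries 1/g_{ii}: diag(1, 1/(r^2)).
g^{ij}:
  [1, 0]
  [0, 1/r^2]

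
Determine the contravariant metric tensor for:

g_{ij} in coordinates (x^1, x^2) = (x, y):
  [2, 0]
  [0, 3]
The metric is diagonal, so g^{ij} is diagonal with entries 1/g_{ii}: diag(1/2, 1/3).
g^{ij}:
  [1/2, 0]
  [0, 1/3]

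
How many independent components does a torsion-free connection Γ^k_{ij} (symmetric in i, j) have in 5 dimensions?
Γ^k_{ij} has n choices for the upper index and n(n+1)/2 independent symmetric lower index pairs.
Total = 5 × 5×6/2 = 5 × 15 = 75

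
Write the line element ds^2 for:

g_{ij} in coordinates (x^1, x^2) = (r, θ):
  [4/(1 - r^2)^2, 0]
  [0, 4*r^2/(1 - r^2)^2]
ds^2 = g_{ij} dx^i dx^j; only the non-zero components contribute.
ds^2 = (4/(1 - r^2)^2) dr^2 + (4*r^2/(1 - r^2)^2) dθ^2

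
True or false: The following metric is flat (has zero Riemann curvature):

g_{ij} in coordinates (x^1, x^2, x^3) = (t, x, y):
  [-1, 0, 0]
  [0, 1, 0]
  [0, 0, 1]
All metric components are constant, so every Christoffel symbol vanishes and R^i_{jkl} = 0.
True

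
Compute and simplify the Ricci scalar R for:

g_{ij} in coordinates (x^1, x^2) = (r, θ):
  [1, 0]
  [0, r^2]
Non-zero Christoffel symbols (Γ^k_{ij} = Γ^k_{ji}):
Γ^r_{θ θ} = -r
Γ^θ_{r θ} = 1/r
Ricci tensor (R_{ij} = R^k_{ikj}): R_{rr} = 0, R_{rθ} = 0, R_{θθ} = 0
Inverse metric: g^{rr} = 1, g^{θθ} = 1/r^2
R = g^{ij} R_{ij} = (1)(0) + (1/r^2)(0) = 0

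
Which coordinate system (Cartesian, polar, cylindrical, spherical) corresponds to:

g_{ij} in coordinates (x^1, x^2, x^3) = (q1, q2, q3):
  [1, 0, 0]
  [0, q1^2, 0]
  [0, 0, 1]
The line element ds^2 = dq1^2 + q1^2 dq2^2 + dq3^2 is dr^2 + r^2 dθ^2 + dz^2 with q1 = r, q2 = θ, q3 = z.
cylindrical coordinates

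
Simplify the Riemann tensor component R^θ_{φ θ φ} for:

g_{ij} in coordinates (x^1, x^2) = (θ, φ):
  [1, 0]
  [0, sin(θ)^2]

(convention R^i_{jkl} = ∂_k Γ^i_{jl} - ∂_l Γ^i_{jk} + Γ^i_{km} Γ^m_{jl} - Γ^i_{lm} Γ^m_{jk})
Non-zero Christoffel symbols (Γ^k_{ij} = Γ^k_{ji}):
Γ^θ_{φ φ} = -sin(2*θ)/2
Γ^φ_{θ φ} = 1/tan(θ)
R^θ_{φ θ φ} = ∂_θ Γ^θ_{φ φ} - ∂_φ Γ^θ_{φ θ} + Γ^θ_{θ m} Γ^m_{φ φ} - Γ^θ_{φ m} Γ^m_{φ θ}
  = (-cos(2*θ)) - (0) + (0) - (-cos(θ)^2) = sin(θ)^2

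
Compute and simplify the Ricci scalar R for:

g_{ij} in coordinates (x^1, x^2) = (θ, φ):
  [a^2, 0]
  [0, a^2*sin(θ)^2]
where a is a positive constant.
Non-zero Christoffel symbols (Γ^k_{ij} = Γ^k_{ji}):
Γ^θ_{φ φ} = -sin(2*θ)/2
Γ^φ_{θ φ} = 1/tan(θ)
Ricci tensor (R_{ij} = R^k_{ikj}): R_{θθ} = 1, R_{θφ} = 0, R_{φφ} = sin(θ)^2
Inverse metric: g^{θθ} = 1/a^2, g^{φφ} = 1/(a^2*sin(θ)^2)
R = g^{ij} R_{ij} = (1/a^2)(1) + (1/(a^2*sin(θ)^2))(sin(θ)^2) = 2/a^2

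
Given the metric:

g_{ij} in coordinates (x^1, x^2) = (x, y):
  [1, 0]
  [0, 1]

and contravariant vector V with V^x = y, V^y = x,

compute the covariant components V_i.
V_i = g_{ij} V^j:
V_x = (1)(y) + (0)(x) = y
V_y = (0)(y) + (1)(x) = x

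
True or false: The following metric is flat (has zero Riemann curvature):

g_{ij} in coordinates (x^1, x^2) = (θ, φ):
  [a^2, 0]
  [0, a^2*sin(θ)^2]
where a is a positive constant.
Non-zero Christoffel symbols:
Γ^θ_{φ φ} = -sin(2*θ)/2
Γ^φ_{θ φ} = 1/tan(θ)
Ricci tensor: R_{θθ} = 1, R_{θφ} = 0, R_{φφ} = sin(θ)^2
The Ricci tensor is non-zero, so the Riemann tensor is non-zero: not flat.
False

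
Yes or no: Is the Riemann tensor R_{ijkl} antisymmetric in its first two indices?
R_{ijkl} = -R_{jikl} (follows from metric compatibility).
Yes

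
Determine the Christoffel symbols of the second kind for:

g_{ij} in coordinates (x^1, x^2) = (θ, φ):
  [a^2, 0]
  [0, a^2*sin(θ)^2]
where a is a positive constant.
Using Γ^k_{ij} = (1/2) g^{km} (∂_i g_{mj} + ∂_j g_{mi} - ∂_m g_{ij}); the metric is diagonal, so only the m = k term contributes.
Non-zero symbols (using the symmetry Γ^k_{ij} = Γ^k_{ji}):
Γ^θ_{φ φ} = (1/2) g^{θθ} (∂_φ g_{θφ} + ∂_φ g_{θφ} - ∂_θ g_{φφ}) = (1/2)(1/a^2)((0) + (0) - (a^2*sin(2*θ))) = -sin(2*θ)/2
Γ^φ_{θ φ} = (1/2) g^{φφ} (∂_θ g_{φφ} + ∂_φ g_{φθ} - ∂_φ g_{θφ}) = (1/2)(1/(a^2*sin(θ)^2))((a^2*sin(2*θ)) + (0) - (0)) = 1/tan(θ)
All other Christoffel symbols are zero.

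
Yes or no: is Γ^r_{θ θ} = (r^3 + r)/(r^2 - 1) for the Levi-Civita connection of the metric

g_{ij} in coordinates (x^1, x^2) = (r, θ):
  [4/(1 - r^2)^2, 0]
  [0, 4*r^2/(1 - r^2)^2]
Γ^r_{θ θ} = (1/2) g^{rr} (∂_θ g_{rθ} + ∂_θ g_{rθ} - ∂_r g_{θθ}) = (1/2)((1 - r^2)^2/4)((0) + (0) - (-8*(r^3 + r)/(r^2 - 1)^3)) = (r^3 + r)/(r^2 - 1)
This equals the proposed value (r^3 + r)/(r^2 - 1).
Yes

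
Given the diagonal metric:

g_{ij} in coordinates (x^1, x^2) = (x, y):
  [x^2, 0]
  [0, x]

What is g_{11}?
With x^1 = x, x^2 = y, g_{11} = g_{xx} is the row-1, column-1 entry of the matrix.
g_{11} = x^2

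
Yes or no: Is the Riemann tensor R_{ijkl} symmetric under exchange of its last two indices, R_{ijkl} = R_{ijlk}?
It is antisymmetric in the last pair: R_{ijkl} = -R_{ijlk}.
No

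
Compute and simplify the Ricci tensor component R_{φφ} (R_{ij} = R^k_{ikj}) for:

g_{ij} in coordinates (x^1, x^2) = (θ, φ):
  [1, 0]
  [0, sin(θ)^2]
Non-zero Christoffel symbols (Γ^k_{ij} = Γ^k_{ji}):
Γ^θ_{φ φ} = -sin(2*θ)/2
Γ^φ_{θ φ} = 1/tan(θ)
R^θ_{φ θ φ} = ∂_θ Γ^θ_{φ φ} - ∂_φ Γ^θ_{φ θ} + Γ^θ_{θ m} Γ^m_{φ φ} - Γ^θ_{φ m} Γ^m_{φ θ}
  = (-cos(2*θ)) - (0) + (0) - (-cos(θ)^2) = sin(θ)^2
R^φ_{φ φ φ} = 0 (a repeated index in an antisymmetric pair)
R_{φφ} = R^θ_{φ θ φ} + R^φ_{φ φ φ} = (sin(θ)^2) + (0) = sin(θ)^2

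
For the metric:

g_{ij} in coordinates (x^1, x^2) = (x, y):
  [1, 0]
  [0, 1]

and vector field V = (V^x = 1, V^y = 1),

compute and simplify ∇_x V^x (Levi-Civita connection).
All Christoffel symbols are zero.
∇_x V^x = ∂_x V^x + Γ^x_{x j} V^j
  = (0) + (0)(1) + (0)(1)
  = 0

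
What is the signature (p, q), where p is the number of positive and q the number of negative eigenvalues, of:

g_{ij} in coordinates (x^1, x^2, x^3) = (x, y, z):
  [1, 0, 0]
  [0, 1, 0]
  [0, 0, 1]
The metric is diagonal, so its eigenvalues are the diagonal entries: 1, 1, 1 (at a generic point, where coordinate-dependent entries are positive).
3 positive, 0 negative.
(3, 0) - Riemannian (positive definite)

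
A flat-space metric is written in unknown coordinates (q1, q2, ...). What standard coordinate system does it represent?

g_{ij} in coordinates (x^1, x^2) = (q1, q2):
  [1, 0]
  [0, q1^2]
The line element ds^2 = dq1^2 + q1^2 dq2^2 is dr^2 + r^2 dθ^2 with q1 = r, q2 = θ.
polar coordinates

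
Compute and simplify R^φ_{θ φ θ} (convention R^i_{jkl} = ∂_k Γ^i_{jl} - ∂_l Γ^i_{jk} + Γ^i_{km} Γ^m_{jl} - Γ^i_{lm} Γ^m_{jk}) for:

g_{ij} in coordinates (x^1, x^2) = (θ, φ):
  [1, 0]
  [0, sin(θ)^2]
Non-zero Christoffel symbols (Γ^k_{ij} = Γ^k_{ji}):
Γ^θ_{φ φ} = -sin(2*θ)/2
Γ^φ_{θ φ} = 1/tan(θ)
R^φ_{θ φ θ} = ∂_φ Γ^φ_{θ θ} - ∂_θ Γ^φ_{θ φ} + Γ^φ_{φ m} Γ^m_{θ θ} - Γ^φ_{θ m} Γ^m_{θ φ}
  = (0) - (-1/sin(θ)^2) + (0) - (1/tan(θ)^2) = 1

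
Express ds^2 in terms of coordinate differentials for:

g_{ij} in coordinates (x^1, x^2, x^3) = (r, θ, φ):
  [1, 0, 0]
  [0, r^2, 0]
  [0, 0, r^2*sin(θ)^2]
ds^2 = g_{ij} dx^i dx^j; only the non-zero components contribute.
ds^2 = dr^2 + r^2 dθ^2 + r^2*sin(θ)^2 dφ^2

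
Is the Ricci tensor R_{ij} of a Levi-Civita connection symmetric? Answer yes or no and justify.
R_{ij} = R^k_{ikj}; the pair symmetry R_{kilj} = R_{ljki} gives R_{ij} = R_{ji}.
Yes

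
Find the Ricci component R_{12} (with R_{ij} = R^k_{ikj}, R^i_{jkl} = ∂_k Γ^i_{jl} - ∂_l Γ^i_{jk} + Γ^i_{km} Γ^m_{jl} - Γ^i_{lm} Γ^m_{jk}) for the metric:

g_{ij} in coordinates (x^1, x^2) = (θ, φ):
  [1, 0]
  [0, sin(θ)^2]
Non-zero Christoffel symbols (Γ^k_{ij} = Γ^k_{ji}):
Γ^θ_{φ φ} = -sin(2*θ)/2
Γ^φ_{θ φ} = 1/tan(θ)
R^θ_{θ θ φ} = 0 (a repeated index in an antisymmetric pair)
R^φ_{θ φ φ} = 0 (a repeated index in an antisymmetric pair)
R_{θφ} = R^θ_{θ θ φ} + R^φ_{θ φ φ} = (0) + (0) = 0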